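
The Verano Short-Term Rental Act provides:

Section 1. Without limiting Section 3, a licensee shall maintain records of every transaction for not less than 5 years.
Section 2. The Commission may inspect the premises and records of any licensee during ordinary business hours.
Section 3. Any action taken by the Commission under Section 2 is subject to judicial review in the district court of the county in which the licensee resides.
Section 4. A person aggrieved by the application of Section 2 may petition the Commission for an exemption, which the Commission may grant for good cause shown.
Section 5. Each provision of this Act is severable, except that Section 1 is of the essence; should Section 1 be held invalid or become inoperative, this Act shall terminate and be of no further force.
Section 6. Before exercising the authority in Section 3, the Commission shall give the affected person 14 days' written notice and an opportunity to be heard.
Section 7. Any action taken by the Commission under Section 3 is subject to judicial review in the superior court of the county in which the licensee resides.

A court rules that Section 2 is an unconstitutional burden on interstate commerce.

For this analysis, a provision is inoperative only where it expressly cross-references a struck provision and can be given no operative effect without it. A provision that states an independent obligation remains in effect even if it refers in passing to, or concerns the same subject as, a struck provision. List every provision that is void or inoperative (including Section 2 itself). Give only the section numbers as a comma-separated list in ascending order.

2, 3, 4, 6, 7

Section 2 is struck. Section 3 merely fixes the judicial-review right for Section 2; with Section 2 gone it has nothing to operate on and falls away. Section 4 merely fixes the exemption procedure for Section 2; with Section 2 gone it has nothing to operate on and falls away. Section 6 has no operative effect of its own apart from Section 3 and is therefore inoperative. The only function of Section 7 is the judicial-review right for Section 3, so it cannot stand once Section 3 is removed. Section 1 mentions Section 3 but its own obligation stands independently of Section 3, so Section 1 is not affected. Section 5 makes Section 1 an essential term, but Section 1 is unaffected, so the severability proviso in Section 5 preserves the remaining provisions. Section 1 and Section 5 remain in effect.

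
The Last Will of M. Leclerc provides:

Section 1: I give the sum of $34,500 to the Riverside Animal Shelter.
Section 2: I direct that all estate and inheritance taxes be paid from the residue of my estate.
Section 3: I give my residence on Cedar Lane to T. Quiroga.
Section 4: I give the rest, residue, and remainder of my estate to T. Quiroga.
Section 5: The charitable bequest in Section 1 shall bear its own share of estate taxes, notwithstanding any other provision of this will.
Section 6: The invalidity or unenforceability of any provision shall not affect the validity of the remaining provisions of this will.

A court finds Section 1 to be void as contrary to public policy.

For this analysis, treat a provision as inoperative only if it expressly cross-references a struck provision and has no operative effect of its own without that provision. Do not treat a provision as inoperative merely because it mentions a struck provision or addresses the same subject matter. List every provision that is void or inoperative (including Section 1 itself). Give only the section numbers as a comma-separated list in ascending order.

1, 5

Section 1 is struck. Section 5 has no operative effect of its own apart from Section 1 and is therefore inoperative. Under the severability clause in Section 6, the remaining provisions continue in force. The provisions still in force are Section 2, Section 3, Section 4, and Section 6.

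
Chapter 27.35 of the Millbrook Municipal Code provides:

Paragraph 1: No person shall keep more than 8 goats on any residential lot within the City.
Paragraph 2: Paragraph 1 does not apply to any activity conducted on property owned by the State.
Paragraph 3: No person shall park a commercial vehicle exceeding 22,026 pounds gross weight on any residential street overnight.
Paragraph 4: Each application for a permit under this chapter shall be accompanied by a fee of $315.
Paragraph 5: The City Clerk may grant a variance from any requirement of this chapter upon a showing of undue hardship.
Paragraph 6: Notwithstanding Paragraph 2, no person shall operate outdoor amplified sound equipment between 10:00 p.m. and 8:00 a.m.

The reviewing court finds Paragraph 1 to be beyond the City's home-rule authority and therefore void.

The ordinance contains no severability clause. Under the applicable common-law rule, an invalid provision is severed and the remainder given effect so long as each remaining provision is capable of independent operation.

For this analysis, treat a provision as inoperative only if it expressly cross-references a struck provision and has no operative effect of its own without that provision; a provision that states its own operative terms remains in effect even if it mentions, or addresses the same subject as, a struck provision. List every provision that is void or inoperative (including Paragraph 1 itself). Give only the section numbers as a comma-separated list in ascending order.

Paragraph 1 is struck. Paragraph 2 operates only by reference to Paragraph 1, so it falls with Paragraph 1. Paragraph 6 mentions Paragraph 2 but its own obligation stands independently of Paragraph 2, so Paragraph 6 is not affected. Under the stated default rule, only provisions that cannot operate independently fall away; the rest are enforced. That leaves Paragraph 3, Paragraph 4, Paragraph 5, and Paragraph 6 in effect.

1, 2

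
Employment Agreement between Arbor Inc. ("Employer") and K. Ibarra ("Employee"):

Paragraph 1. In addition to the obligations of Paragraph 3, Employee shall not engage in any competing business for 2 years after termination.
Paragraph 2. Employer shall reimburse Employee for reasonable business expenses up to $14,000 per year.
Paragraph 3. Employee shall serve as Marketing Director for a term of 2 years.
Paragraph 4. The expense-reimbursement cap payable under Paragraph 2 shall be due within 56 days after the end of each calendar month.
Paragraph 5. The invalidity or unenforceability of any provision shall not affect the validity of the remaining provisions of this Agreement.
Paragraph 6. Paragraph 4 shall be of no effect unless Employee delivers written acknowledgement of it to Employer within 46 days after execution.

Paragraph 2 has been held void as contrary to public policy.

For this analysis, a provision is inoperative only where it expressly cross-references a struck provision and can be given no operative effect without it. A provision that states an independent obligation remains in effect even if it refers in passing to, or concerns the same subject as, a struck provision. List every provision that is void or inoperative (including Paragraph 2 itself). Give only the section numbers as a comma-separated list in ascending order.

2, 4, 6

Paragraph 2 is struck. Paragraph 4 has no operative effect of its own apart from Paragraph 2 and is therefore inoperative. Paragraph 6 operates only by reference to Paragraph 4, so it falls with Paragraph 4. Paragraph 5 is a severability clause and preserves every provision that can still be given independent effect. The provisions still in force are Paragraph 1, Paragraph 3, and Paragraph 5.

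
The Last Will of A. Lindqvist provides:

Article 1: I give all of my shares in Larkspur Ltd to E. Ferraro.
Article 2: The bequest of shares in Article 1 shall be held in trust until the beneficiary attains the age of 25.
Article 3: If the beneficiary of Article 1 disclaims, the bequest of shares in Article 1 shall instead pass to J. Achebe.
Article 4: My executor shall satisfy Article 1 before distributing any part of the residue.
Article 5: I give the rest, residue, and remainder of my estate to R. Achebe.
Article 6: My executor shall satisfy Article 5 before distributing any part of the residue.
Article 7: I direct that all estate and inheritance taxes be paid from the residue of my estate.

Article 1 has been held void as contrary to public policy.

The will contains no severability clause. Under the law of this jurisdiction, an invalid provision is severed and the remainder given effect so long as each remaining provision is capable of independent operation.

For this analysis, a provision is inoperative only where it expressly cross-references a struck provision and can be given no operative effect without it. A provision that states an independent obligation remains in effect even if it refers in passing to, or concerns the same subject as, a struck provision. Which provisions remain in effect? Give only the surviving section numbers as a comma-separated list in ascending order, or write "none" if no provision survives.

Article 1 is struck. Article 2 operates only by reference to Article 1, so it falls with Article 1. Article 3 merely fixes the alternative disposition for Article 1; with Article 1 gone it has nothing to operate on and falls away. Article 4 operates only by reference to Article 1, so it falls with Article 1. With no severability clause, the stated default rule severs what cannot stand and enforces each remaining provision that can operate on its own. The provisions still in force are Article 5, Article 6, and Article 7.

5, 6, 7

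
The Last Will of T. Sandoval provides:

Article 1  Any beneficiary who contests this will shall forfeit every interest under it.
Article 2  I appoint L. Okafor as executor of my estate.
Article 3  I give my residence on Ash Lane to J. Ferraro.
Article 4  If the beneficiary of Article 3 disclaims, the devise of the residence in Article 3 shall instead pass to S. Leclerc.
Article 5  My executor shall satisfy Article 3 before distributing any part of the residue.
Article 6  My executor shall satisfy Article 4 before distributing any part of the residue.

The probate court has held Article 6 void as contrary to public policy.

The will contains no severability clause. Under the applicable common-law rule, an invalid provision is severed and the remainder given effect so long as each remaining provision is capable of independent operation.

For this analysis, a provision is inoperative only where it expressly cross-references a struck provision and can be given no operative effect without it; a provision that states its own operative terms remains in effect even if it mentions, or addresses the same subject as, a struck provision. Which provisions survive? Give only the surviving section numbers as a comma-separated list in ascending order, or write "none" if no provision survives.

1, 2, 3, 4, 5

Article 6 is struck. No other provision's operative terms depend on Article 6. Under the stated default rule, only provisions that cannot operate independently fall away; the rest are enforced. Article 1, Article 2, Article 3, Article 4, and Article 5 remain in effect.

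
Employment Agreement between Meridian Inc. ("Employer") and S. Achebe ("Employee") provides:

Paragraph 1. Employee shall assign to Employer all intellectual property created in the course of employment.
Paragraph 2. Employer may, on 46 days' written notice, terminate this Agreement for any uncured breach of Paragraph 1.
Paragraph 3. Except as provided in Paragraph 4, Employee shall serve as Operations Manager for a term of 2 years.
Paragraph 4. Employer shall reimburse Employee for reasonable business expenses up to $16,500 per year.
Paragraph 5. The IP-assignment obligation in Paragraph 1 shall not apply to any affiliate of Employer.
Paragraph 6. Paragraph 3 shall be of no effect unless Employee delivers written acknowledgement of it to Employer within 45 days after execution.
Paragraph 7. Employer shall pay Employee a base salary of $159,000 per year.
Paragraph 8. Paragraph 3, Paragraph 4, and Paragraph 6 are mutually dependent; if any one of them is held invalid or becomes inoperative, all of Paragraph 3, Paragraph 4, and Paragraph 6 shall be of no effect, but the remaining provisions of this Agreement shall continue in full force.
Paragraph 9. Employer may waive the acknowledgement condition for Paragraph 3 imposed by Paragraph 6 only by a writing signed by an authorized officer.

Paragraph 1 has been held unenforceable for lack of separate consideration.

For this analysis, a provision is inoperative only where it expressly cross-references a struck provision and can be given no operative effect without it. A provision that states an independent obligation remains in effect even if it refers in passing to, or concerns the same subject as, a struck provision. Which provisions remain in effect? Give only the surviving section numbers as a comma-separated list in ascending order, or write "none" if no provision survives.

3, 4, 6, 7, 8, 9

Paragraph 1 is struck. Paragraph 2 merely fixes the termination right for breach of Paragraph 1; with Paragraph 1 gone it has nothing to operate on and falls away. The whole of Paragraph 5 is the carve-out from the IP-assignment obligation, defined by reference to Paragraph 1, so Paragraph 5 cannot stand once Paragraph 1 is removed. Paragraph 8 ties Paragraph 3, Paragraph 4, and Paragraph 6 together, but none of those is affected here; the remaining provisions continue in force under Paragraph 8. That leaves Paragraph 3, Paragraph 4, Paragraph 6, Paragraph 7, Paragraph 8, and Paragraph 9 in effect.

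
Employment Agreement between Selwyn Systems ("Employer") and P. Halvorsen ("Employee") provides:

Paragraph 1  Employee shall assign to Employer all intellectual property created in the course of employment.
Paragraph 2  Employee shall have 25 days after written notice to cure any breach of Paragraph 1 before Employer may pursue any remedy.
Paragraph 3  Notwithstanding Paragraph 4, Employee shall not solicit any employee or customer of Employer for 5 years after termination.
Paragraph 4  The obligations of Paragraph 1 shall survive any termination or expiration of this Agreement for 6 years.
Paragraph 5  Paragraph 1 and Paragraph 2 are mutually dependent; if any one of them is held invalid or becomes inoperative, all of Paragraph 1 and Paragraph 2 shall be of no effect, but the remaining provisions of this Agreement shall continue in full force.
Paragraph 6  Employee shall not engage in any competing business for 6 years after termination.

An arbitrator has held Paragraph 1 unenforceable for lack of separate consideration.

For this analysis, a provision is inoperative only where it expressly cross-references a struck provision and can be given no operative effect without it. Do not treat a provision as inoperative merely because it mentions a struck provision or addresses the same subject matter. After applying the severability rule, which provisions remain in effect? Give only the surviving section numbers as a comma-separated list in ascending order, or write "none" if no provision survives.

Paragraph 1 is struck. Paragraph 2 has no operative effect of its own apart from Paragraph 1 and is therefore inoperative. Paragraph 4 operates only by reference to Paragraph 1, so it falls with Paragraph 1. Paragraph 3 mentions Paragraph 4 but its own obligation stands independently of Paragraph 4, so Paragraph 3 is not affected. Paragraph 5 declares Paragraph 1 and Paragraph 2 mutually dependent; since one of them has fallen, all of them are of no effect. The remainder continues in force under Paragraph 5. That leaves Paragraph 3, Paragraph 5, and Paragraph 6 in effect.

3, 5, 6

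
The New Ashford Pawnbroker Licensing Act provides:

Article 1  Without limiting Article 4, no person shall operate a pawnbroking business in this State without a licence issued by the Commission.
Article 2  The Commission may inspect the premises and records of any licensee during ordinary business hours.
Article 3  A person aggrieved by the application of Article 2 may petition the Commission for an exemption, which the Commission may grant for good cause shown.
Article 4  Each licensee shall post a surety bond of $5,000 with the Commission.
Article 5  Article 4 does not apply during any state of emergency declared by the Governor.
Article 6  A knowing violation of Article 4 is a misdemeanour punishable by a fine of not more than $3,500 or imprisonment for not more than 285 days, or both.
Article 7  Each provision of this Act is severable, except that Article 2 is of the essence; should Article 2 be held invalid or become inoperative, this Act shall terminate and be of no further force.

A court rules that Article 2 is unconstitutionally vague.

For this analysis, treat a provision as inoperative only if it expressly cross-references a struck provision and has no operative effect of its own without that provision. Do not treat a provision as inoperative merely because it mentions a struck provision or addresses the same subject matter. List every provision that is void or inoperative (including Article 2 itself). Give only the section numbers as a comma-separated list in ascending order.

Article 2 is struck. Article 3 merely fixes the exemption procedure for Article 2; with Article 2 gone it has nothing to operate on and falls away. Article 7 makes Article 2 an essential term, and Article 2 is the provision held invalid; under Article 7, the entire Act is therefore void. No provision of the Act survives.

1, 2, 3, 4, 5, 6, 7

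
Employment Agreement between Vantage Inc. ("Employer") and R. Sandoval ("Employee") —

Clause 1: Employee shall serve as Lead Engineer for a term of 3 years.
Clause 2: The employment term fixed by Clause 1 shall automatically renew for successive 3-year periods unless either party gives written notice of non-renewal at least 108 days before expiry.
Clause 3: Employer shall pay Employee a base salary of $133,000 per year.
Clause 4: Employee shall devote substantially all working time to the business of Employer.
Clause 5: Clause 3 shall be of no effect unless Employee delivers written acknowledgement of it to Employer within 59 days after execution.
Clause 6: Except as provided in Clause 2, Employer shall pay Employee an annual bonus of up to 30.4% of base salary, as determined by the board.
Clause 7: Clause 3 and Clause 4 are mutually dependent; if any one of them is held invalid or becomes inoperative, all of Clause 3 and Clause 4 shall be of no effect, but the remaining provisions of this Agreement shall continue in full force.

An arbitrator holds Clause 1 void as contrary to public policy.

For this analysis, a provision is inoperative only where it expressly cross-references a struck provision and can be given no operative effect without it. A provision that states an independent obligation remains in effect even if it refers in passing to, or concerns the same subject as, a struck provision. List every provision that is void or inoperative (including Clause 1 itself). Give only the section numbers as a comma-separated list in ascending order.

Clause 1 is struck. Clause 2 does nothing except set the renewal of the employment term by reference to Clause 1; with Clause 1 gone it has no independent effect and is inoperative. Clause 6 mentions Clause 2 but its own obligation stands independently of Clause 2, so Clause 6 is not affected. Clause 7 ties Clause 3 and Clause 4 together, but none of those is affected here; the remaining provisions continue in force under Clause 7. The provisions still in force are Clause 3, Clause 4, Clause 5, Clause 6, and Clause 7.

1, 2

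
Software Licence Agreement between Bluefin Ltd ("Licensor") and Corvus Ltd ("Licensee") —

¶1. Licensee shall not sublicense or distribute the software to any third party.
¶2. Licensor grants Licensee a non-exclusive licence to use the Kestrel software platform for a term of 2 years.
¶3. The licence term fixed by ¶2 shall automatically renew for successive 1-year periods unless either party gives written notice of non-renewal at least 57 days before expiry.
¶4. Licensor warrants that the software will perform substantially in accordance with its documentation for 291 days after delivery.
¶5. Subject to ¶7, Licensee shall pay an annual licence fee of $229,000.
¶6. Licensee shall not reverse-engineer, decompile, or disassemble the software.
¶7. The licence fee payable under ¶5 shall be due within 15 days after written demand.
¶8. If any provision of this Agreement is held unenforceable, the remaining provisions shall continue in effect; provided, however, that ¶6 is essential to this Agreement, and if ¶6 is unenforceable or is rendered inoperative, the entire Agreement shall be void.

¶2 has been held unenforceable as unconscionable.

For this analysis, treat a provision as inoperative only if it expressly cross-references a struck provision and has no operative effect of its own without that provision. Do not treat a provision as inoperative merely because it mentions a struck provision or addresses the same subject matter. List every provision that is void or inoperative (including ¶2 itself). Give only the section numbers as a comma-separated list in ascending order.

2, 3

¶2 is struck. ¶3 has no operative effect of its own apart from ¶2 and is therefore inoperative. ¶8 makes ¶6 an essential term, but ¶6 is unaffected, so the severability proviso in ¶8 preserves the remaining provisions. The provisions still in force are ¶1, ¶4, ¶5, ¶6, ¶7, and ¶8.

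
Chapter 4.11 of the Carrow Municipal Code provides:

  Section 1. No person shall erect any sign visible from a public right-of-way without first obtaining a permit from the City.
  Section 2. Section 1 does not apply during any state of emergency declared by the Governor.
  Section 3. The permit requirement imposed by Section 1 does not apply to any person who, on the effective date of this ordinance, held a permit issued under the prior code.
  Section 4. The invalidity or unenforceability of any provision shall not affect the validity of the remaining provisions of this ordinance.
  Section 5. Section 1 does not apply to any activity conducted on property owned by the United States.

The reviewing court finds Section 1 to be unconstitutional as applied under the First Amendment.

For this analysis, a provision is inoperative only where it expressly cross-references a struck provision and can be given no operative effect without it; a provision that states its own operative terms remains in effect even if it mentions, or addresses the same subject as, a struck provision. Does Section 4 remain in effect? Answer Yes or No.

Yes

Section 1 is struck. Section 2 merely fixes the emergency suspension of Section 1; with Section 1 gone it has nothing to operate on and falls away. The only function of Section 3 is the grandfather exemption from Section 1, so it cannot stand once Section 1 is removed. Section 5 operates only by reference to Section 1, so it falls with Section 1. Section 4 is a severability clause and preserves every provision that can still be given independent effect. Only Section 4 remains in effect. Section 4 is among the surviving provisions, so the answer is yes.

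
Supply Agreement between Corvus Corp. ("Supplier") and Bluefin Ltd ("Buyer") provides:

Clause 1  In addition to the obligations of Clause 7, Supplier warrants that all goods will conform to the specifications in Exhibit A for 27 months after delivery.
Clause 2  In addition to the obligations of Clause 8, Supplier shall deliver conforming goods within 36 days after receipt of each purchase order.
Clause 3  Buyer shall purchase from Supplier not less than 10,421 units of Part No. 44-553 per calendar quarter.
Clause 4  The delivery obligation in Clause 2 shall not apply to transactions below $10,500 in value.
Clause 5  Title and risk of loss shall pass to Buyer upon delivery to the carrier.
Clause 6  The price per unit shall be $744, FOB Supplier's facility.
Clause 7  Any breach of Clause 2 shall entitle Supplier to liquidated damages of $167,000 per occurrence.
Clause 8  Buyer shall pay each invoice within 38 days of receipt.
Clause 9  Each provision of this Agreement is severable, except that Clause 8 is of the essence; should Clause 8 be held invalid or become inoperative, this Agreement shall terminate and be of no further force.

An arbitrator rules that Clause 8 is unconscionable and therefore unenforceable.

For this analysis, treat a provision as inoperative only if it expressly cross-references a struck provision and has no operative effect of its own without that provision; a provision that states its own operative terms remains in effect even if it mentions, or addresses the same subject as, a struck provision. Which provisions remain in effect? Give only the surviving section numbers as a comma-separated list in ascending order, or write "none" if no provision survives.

Clause 8 is struck. No other provision's operative terms depend on Clause 8. Clause 9 makes Clause 8 an essential term, and Clause 8 is the provision held invalid; under Clause 9, the entire Agreement is therefore void. No provision of the Agreement survives.

none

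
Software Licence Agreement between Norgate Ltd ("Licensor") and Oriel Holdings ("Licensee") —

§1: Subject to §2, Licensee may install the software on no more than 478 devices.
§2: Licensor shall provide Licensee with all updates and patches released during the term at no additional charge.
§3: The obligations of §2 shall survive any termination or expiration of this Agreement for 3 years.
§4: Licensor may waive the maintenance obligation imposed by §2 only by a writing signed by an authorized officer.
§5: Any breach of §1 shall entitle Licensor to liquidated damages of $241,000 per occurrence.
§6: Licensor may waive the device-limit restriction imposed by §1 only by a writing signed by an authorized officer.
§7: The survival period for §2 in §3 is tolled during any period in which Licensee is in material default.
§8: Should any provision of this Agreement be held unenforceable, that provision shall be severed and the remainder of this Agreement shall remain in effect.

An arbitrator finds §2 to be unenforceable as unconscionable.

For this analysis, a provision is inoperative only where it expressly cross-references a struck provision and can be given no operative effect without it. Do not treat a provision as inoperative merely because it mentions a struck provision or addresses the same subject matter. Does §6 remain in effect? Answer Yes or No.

Yes

§2 is struck. The only function of §3 is the survival period for §2, so it cannot stand once §2 is removed. §4 merely fixes the waiver condition for §2; with §2 gone it has nothing to operate on and falls away. The whole of §7 is the tolling of the survival period for §2, defined by reference to §3, so §7 cannot stand once §3 is removed. §1 mentions §2 but its own obligation stands independently of §2, so §1 is not affected. §8 is a severability clause and preserves every provision that can still be given independent effect. §1, §5, §6, and §8 remain in effect. §6 is among the surviving provisions, so the answer is yes.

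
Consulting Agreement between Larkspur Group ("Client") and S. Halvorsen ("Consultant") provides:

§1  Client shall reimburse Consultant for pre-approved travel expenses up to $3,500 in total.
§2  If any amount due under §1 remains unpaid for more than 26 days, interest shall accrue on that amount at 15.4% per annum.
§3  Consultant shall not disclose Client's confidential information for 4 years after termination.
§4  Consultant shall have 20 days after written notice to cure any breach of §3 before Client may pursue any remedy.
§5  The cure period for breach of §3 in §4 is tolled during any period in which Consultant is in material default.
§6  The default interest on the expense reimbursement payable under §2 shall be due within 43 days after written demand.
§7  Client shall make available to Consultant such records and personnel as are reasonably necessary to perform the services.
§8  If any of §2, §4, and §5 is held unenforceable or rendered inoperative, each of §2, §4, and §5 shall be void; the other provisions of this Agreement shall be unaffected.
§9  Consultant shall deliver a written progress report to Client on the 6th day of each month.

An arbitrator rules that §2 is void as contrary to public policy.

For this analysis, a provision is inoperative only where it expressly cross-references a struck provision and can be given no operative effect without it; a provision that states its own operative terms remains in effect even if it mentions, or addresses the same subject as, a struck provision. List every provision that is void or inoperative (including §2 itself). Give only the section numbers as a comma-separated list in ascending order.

2, 4, 5, 6

§2 is struck. The whole of §6 is the payment deadline for the default interest on the expense reimbursement, defined by reference to §2, so §6 cannot stand once §2 is removed. §8 declares §2, §4, and §5 mutually dependent; since one of them has fallen, all of them are of no effect. That brings down §4 and §5 as well. The remainder continues in force under §8. The provisions still in force are §1, §3, §7, §8, and §9.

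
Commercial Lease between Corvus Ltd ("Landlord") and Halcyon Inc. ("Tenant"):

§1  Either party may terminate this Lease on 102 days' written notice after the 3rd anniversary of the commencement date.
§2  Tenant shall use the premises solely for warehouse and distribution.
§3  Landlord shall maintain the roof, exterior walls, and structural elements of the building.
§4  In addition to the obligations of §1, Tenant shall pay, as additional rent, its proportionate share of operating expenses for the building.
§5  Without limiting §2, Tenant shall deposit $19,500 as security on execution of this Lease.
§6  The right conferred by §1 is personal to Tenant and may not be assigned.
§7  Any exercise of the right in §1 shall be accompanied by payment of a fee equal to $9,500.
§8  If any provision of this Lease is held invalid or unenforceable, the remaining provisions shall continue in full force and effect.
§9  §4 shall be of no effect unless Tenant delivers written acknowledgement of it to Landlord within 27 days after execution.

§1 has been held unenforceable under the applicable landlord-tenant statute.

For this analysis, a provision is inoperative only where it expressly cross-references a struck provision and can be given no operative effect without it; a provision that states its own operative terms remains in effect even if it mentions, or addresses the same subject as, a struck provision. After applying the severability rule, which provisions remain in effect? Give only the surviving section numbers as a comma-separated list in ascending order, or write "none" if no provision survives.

§1 is struck. §6 merely fixes the non-assignment of §1; with §1 gone it has nothing to operate on and falls away. §7 merely fixes the exercise fee for §1; with §1 gone it has nothing to operate on and falls away. Although §4 refers to §1, its operative terms do not depend on §1, so it remains in effect. §8 is a severability clause and preserves every provision that can still be given independent effect. That leaves §2, §3, §4, §5, §8, and §9 in effect.

2, 3, 4, 5, 8, 9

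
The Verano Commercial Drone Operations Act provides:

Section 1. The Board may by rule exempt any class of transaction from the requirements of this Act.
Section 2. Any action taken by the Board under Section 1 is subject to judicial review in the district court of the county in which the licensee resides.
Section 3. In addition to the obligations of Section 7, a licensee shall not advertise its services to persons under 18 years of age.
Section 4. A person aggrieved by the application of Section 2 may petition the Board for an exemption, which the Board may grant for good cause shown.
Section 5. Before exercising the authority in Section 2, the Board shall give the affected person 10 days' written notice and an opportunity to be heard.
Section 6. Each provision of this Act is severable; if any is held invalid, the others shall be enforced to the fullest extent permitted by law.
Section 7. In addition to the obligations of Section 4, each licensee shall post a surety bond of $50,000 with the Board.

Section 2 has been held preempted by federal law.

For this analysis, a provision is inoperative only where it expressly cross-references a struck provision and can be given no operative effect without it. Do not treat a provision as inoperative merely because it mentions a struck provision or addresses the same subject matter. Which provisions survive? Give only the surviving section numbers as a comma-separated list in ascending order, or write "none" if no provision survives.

Section 2 is struck. Section 4 merely fixes the exemption procedure for Section 2; with Section 2 gone it has nothing to operate on and falls away. Section 5 operates only by reference to Section 2, so it falls with Section 2. Although Section 7 refers to Section 4, its operative terms do not depend on Section 4, so it remains in effect. Section 6 is a severability clause and preserves every provision that can still be given independent effect. That leaves Section 1, Section 3, Section 6, and Section 7 in effect.

1, 3, 6, 7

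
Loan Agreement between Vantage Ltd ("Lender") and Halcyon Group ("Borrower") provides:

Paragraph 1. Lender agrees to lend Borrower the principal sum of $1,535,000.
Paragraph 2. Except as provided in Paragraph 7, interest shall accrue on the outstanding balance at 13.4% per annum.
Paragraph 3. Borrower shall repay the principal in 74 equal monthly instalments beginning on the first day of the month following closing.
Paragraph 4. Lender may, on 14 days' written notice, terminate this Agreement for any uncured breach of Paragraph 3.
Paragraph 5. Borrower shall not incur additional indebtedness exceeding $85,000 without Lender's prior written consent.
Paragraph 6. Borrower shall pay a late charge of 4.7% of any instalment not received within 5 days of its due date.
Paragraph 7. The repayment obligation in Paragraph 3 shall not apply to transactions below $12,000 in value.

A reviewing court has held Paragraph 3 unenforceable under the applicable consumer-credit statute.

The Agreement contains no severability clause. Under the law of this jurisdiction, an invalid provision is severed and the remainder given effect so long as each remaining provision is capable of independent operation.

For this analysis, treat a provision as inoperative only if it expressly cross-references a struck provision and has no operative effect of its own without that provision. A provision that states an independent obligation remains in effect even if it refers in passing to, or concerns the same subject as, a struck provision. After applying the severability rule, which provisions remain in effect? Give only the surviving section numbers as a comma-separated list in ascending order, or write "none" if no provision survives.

Paragraph 3 is struck. Paragraph 4 has no operative effect of its own apart from Paragraph 3 and is therefore inoperative. Paragraph 7 does nothing except set the carve-out from the repayment obligation by reference to Paragraph 3; with Paragraph 3 gone it has no independent effect and is inoperative. Although Paragraph 2 refers to Paragraph 7, its operative terms do not depend on Paragraph 7, so it remains in effect. With no severability clause, the stated default rule severs what cannot stand and enforces each remaining provision that can operate on its own. That leaves Paragraph 1, Paragraph 2, Paragraph 5, and Paragraph 6 in effect.

1, 2, 5, 6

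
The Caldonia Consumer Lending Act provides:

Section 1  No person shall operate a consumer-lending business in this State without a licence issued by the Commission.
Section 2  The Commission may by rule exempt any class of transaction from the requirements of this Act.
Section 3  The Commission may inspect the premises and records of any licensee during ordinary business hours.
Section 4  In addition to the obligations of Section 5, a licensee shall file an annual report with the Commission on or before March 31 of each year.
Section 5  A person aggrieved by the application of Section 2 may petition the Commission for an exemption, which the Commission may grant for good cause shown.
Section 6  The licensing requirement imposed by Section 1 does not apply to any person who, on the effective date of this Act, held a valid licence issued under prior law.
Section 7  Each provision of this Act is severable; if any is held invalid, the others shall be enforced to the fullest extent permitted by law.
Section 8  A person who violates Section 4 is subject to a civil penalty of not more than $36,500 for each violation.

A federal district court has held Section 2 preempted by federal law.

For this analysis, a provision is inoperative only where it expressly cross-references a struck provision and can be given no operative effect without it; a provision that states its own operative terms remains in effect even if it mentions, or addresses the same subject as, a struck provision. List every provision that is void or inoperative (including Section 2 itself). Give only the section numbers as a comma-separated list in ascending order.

Section 2 is struck. Section 5 operates only by reference to Section 2, so it falls with Section 2. Section 4 mentions Section 5 but its own obligation stands independently of Section 5, so Section 4 is not affected. Under the severability clause in Section 7, the remaining provisions continue in force. Section 1, Section 3, Section 4, Section 6, Section 7, and Section 8 remain in effect.

2, 5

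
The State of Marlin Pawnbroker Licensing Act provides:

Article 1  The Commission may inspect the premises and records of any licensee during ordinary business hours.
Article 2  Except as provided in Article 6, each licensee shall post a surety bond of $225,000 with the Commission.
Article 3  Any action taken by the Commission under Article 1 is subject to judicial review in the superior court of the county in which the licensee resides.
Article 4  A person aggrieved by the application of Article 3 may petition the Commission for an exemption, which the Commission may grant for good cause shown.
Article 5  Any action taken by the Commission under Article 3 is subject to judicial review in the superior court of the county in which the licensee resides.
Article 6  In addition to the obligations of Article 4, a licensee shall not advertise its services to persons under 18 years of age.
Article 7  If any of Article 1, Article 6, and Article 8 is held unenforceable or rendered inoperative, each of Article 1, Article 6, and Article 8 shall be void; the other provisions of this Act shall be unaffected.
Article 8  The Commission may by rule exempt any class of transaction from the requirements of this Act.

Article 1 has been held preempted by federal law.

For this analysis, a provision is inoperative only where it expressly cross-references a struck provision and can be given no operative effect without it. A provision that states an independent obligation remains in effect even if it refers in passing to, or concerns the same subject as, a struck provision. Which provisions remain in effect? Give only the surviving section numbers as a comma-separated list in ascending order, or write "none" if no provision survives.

2, 7

Article 1 is struck. Article 3 has no operative effect of its own apart from Article 1 and is therefore inoperative. Article 4 operates only by reference to Article 3, so it falls with Article 3. Article 5 operates only by reference to Article 3, so it falls with Article 3. Article 2 mentions Article 6 but its own obligation stands independently of Article 6, so Article 2 is not affected. Article 7 declares Article 1, Article 6, and Article 8 mutually dependent; since one of them has fallen, all of them are of no effect. That brings down Article 6 and Article 8 as well. The remainder continues in force under Article 7. The provisions still in force are Article 2 and Article 7.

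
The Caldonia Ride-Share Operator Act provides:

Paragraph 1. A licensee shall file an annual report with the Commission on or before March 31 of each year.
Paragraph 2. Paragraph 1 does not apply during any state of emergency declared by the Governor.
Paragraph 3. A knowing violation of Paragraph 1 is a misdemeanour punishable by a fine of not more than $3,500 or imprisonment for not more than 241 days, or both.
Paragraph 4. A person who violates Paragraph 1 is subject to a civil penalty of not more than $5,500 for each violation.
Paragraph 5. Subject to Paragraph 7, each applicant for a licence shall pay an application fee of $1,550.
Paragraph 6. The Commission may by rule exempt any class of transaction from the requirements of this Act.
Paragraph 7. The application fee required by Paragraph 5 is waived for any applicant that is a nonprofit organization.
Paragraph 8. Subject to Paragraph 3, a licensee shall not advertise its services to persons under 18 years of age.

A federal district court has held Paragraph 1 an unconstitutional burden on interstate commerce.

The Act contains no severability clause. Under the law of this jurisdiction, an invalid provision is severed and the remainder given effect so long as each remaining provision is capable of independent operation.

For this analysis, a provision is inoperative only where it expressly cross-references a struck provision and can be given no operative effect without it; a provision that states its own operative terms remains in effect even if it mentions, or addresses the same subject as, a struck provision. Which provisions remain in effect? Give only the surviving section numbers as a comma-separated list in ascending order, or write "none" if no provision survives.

Paragraph 1 is struck. Paragraph 2 has no operative effect of its own apart from Paragraph 1 and is therefore inoperative. Paragraph 3 operates only by reference to Paragraph 1, so it falls with Paragraph 1. Paragraph 4 has no operative effect of its own apart from Paragraph 1 and is therefore inoperative. Paragraph 8 mentions Paragraph 3 but its own obligation stands independently of Paragraph 3, so Paragraph 8 is not affected. Under the stated default rule, only provisions that cannot operate independently fall away; the rest are enforced. The provisions still in force are Paragraph 5, Paragraph 6, Paragraph 7, and Paragraph 8.

5, 6, 7, 8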